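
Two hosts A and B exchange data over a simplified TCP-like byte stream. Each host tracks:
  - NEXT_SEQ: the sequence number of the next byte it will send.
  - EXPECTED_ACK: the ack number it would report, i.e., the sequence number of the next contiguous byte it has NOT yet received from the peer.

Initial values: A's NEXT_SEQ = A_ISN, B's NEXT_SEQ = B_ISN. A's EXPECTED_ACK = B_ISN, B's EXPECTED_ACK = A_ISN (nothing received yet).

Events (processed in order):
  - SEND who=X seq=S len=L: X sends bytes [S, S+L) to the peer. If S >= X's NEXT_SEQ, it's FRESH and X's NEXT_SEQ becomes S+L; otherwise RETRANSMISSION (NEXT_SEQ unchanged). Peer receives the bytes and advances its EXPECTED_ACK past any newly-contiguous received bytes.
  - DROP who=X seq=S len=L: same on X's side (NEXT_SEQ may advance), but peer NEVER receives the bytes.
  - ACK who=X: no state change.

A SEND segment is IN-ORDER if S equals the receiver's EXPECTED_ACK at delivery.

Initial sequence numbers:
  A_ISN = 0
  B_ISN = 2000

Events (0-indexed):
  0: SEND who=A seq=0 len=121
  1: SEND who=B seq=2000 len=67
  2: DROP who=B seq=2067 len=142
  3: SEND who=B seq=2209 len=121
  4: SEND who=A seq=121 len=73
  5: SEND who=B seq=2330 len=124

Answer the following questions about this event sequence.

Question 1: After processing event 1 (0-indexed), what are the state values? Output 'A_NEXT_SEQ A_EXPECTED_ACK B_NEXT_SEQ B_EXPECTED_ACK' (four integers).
After event 0: A_seq=121 A_ack=2000 B_seq=2000 B_ack=121
After event 1: A_seq=121 A_ack=2067 B_seq=2067 B_ack=121

121 2067 2067 121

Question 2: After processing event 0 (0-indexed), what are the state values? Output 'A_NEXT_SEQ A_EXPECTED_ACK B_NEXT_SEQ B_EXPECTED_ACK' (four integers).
After event 0: A_seq=121 A_ack=2000 B_seq=2000 B_ack=121

121 2000 2000 121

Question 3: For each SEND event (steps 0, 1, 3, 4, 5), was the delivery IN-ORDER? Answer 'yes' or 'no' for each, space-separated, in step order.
Answer: yes yes no yes no

Derivation:
Step 0: SEND seq=0 -> in-order
Step 1: SEND seq=2000 -> in-order
Step 3: SEND seq=2209 -> out-of-order
Step 4: SEND seq=121 -> in-order
Step 5: SEND seq=2330 -> out-of-order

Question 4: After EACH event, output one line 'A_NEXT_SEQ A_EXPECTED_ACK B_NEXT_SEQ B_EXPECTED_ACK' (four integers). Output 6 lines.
121 2000 2000 121
121 2067 2067 121
121 2067 2209 121
121 2067 2330 121
194 2067 2330 194
194 2067 2454 194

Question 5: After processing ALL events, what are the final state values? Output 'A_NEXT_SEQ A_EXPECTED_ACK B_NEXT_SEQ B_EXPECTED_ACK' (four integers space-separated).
After event 0: A_seq=121 A_ack=2000 B_seq=2000 B_ack=121
After event 1: A_seq=121 A_ack=2067 B_seq=2067 B_ack=121
After event 2: A_seq=121 A_ack=2067 B_seq=2209 B_ack=121
After event 3: A_seq=121 A_ack=2067 B_seq=2330 B_ack=121
After event 4: A_seq=194 A_ack=2067 B_seq=2330 B_ack=194
After event 5: A_seq=194 A_ack=2067 B_seq=2454 B_ack=194

Answer: 194 2067 2454 194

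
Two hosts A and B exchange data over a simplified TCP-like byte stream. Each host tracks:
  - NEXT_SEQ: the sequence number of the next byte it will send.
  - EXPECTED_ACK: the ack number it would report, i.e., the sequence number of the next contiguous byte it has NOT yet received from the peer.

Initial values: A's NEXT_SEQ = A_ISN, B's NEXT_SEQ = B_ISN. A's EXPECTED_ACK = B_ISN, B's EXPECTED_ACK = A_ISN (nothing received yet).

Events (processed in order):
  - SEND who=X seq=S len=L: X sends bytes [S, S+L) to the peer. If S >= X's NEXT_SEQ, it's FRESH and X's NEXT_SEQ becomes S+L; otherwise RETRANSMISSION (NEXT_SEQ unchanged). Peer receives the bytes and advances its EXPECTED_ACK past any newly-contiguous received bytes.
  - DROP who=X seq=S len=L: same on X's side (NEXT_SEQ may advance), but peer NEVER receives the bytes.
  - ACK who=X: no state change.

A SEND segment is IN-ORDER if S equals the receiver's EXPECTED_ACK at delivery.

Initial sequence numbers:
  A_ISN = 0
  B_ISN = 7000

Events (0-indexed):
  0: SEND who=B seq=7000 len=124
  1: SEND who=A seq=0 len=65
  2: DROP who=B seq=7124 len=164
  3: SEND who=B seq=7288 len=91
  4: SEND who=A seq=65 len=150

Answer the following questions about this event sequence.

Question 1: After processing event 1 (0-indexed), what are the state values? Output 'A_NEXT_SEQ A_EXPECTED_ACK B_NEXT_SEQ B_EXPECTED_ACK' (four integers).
After event 0: A_seq=0 A_ack=7124 B_seq=7124 B_ack=0
After event 1: A_seq=65 A_ack=7124 B_seq=7124 B_ack=65

65 7124 7124 65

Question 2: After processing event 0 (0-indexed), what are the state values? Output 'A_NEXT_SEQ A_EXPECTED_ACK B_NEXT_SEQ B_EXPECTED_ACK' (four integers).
After event 0: A_seq=0 A_ack=7124 B_seq=7124 B_ack=0

0 7124 7124 0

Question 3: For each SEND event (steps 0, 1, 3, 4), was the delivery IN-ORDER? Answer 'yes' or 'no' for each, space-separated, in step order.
Step 0: SEND seq=7000 -> in-order
Step 1: SEND seq=0 -> in-order
Step 3: SEND seq=7288 -> out-of-order
Step 4: SEND seq=65 -> in-order

Answer: yes yes no yes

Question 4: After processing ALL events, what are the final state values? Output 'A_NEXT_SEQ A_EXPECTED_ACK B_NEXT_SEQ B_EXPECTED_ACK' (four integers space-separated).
Answer: 215 7124 7379 215

Derivation:
After event 0: A_seq=0 A_ack=7124 B_seq=7124 B_ack=0
After event 1: A_seq=65 A_ack=7124 B_seq=7124 B_ack=65
After event 2: A_seq=65 A_ack=7124 B_seq=7288 B_ack=65
After event 3: A_seq=65 A_ack=7124 B_seq=7379 B_ack=65
After event 4: A_seq=215 A_ack=7124 B_seq=7379 B_ack=215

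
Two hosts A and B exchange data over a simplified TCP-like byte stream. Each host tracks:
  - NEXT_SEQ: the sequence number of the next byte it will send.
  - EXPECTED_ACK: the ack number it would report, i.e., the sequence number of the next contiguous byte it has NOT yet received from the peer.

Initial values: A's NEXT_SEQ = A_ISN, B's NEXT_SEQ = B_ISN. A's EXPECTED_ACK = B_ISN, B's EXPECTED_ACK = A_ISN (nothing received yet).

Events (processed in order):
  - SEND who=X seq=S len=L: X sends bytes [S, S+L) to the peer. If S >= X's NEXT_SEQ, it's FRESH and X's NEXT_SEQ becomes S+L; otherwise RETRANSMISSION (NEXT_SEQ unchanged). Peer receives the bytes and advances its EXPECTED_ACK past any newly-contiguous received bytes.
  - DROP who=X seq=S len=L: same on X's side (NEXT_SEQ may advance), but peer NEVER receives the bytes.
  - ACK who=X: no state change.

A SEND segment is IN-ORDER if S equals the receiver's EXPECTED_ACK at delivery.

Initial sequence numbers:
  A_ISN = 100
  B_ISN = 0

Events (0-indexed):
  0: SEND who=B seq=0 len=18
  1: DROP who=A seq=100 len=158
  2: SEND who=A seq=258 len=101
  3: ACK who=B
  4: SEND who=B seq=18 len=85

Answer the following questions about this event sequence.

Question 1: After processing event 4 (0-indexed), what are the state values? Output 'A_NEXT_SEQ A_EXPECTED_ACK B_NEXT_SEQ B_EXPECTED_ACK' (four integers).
After event 0: A_seq=100 A_ack=18 B_seq=18 B_ack=100
After event 1: A_seq=258 A_ack=18 B_seq=18 B_ack=100
After event 2: A_seq=359 A_ack=18 B_seq=18 B_ack=100
After event 3: A_seq=359 A_ack=18 B_seq=18 B_ack=100
After event 4: A_seq=359 A_ack=103 B_seq=103 B_ack=100

359 103 103 100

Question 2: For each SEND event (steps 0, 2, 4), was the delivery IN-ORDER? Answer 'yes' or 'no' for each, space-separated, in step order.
Answer: yes no yes

Derivation:
Step 0: SEND seq=0 -> in-order
Step 2: SEND seq=258 -> out-of-order
Step 4: SEND seq=18 -> in-order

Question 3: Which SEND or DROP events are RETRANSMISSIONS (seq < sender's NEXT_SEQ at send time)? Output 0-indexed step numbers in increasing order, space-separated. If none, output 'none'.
Answer: none

Derivation:
Step 0: SEND seq=0 -> fresh
Step 1: DROP seq=100 -> fresh
Step 2: SEND seq=258 -> fresh
Step 4: SEND seq=18 -> fresh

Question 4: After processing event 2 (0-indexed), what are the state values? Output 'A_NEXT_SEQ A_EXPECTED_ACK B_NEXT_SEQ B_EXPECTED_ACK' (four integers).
After event 0: A_seq=100 A_ack=18 B_seq=18 B_ack=100
After event 1: A_seq=258 A_ack=18 B_seq=18 B_ack=100
After event 2: A_seq=359 A_ack=18 B_seq=18 B_ack=100

359 18 18 100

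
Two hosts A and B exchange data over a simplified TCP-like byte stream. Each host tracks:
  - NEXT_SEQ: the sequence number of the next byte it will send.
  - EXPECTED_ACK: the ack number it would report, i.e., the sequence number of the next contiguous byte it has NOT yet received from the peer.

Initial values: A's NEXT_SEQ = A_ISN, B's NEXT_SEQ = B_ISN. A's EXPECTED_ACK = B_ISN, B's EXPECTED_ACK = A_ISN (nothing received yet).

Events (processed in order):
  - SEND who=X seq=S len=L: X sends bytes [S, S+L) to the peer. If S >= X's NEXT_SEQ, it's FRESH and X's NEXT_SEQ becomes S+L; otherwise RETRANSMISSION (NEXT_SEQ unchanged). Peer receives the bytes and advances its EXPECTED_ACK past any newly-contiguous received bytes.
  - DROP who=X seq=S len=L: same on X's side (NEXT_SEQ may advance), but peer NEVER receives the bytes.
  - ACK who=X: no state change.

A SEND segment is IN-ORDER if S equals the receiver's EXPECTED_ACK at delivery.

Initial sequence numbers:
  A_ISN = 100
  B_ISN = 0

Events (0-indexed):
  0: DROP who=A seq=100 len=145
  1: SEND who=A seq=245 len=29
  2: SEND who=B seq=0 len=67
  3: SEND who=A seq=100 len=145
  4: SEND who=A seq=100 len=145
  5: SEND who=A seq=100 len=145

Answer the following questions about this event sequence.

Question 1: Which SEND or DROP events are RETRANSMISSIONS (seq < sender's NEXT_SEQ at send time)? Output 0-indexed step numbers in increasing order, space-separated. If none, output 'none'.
Answer: 3 4 5

Derivation:
Step 0: DROP seq=100 -> fresh
Step 1: SEND seq=245 -> fresh
Step 2: SEND seq=0 -> fresh
Step 3: SEND seq=100 -> retransmit
Step 4: SEND seq=100 -> retransmit
Step 5: SEND seq=100 -> retransmit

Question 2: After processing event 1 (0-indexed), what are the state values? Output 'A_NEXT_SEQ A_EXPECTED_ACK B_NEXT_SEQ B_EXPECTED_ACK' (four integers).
After event 0: A_seq=245 A_ack=0 B_seq=0 B_ack=100
After event 1: A_seq=274 A_ack=0 B_seq=0 B_ack=100

274 0 0 100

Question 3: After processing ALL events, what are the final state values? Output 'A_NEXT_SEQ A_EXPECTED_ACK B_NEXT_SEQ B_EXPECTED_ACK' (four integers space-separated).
Answer: 274 67 67 274

Derivation:
After event 0: A_seq=245 A_ack=0 B_seq=0 B_ack=100
After event 1: A_seq=274 A_ack=0 B_seq=0 B_ack=100
After event 2: A_seq=274 A_ack=67 B_seq=67 B_ack=100
After event 3: A_seq=274 A_ack=67 B_seq=67 B_ack=274
After event 4: A_seq=274 A_ack=67 B_seq=67 B_ack=274
After event 5: A_seq=274 A_ack=67 B_seq=67 B_ack=274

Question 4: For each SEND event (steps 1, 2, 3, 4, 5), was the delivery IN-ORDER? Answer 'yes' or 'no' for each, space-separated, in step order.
Answer: no yes yes no no

Derivation:
Step 1: SEND seq=245 -> out-of-order
Step 2: SEND seq=0 -> in-order
Step 3: SEND seq=100 -> in-order
Step 4: SEND seq=100 -> out-of-order
Step 5: SEND seq=100 -> out-of-order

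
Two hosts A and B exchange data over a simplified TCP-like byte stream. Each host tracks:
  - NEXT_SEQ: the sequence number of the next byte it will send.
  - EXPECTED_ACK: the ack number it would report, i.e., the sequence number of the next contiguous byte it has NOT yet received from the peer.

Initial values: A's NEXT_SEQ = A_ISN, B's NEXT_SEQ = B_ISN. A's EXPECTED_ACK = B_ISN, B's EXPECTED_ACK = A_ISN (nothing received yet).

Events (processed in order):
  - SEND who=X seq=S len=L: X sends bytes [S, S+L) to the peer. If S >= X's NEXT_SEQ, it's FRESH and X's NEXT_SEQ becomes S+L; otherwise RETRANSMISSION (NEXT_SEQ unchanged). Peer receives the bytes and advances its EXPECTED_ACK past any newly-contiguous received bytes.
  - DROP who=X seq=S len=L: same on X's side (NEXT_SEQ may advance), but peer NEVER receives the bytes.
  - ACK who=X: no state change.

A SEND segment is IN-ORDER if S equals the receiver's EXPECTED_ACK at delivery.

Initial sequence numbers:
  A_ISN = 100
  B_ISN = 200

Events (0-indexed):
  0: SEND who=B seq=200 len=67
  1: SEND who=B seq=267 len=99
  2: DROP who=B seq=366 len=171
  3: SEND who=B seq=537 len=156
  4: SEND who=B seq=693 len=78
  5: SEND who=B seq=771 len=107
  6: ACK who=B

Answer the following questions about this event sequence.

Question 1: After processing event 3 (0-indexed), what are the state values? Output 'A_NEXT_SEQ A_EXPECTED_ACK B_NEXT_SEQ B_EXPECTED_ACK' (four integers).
After event 0: A_seq=100 A_ack=267 B_seq=267 B_ack=100
After event 1: A_seq=100 A_ack=366 B_seq=366 B_ack=100
After event 2: A_seq=100 A_ack=366 B_seq=537 B_ack=100
After event 3: A_seq=100 A_ack=366 B_seq=693 B_ack=100

100 366 693 100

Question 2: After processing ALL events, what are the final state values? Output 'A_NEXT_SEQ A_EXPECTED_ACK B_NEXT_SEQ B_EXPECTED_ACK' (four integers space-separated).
After event 0: A_seq=100 A_ack=267 B_seq=267 B_ack=100
After event 1: A_seq=100 A_ack=366 B_seq=366 B_ack=100
After event 2: A_seq=100 A_ack=366 B_seq=537 B_ack=100
After event 3: A_seq=100 A_ack=366 B_seq=693 B_ack=100
After event 4: A_seq=100 A_ack=366 B_seq=771 B_ack=100
After event 5: A_seq=100 A_ack=366 B_seq=878 B_ack=100
After event 6: A_seq=100 A_ack=366 B_seq=878 B_ack=100

Answer: 100 366 878 100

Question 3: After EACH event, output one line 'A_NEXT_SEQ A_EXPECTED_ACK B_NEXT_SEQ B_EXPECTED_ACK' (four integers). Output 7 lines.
100 267 267 100
100 366 366 100
100 366 537 100
100 366 693 100
100 366 771 100
100 366 878 100
100 366 878 100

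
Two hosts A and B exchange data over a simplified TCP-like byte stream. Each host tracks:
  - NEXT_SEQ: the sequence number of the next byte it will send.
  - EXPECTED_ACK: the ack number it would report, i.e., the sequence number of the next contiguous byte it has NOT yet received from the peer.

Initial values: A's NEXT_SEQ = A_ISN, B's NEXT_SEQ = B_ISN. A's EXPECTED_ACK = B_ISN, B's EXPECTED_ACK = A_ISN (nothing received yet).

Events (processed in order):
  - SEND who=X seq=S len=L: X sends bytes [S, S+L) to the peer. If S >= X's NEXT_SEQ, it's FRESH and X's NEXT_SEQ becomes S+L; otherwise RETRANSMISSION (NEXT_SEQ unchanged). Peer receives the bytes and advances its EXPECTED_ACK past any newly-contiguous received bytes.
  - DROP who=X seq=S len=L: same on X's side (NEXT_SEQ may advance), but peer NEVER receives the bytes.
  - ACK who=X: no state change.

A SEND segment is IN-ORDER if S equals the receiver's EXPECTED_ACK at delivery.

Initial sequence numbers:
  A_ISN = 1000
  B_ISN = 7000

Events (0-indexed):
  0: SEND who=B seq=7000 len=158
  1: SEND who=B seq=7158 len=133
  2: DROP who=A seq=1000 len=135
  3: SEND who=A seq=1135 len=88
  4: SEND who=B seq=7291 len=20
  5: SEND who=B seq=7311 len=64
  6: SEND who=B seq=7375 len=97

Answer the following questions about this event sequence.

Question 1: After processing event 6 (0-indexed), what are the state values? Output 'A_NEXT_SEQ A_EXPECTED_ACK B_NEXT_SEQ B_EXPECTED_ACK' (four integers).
After event 0: A_seq=1000 A_ack=7158 B_seq=7158 B_ack=1000
After event 1: A_seq=1000 A_ack=7291 B_seq=7291 B_ack=1000
After event 2: A_seq=1135 A_ack=7291 B_seq=7291 B_ack=1000
After event 3: A_seq=1223 A_ack=7291 B_seq=7291 B_ack=1000
After event 4: A_seq=1223 A_ack=7311 B_seq=7311 B_ack=1000
After event 5: A_seq=1223 A_ack=7375 B_seq=7375 B_ack=1000
After event 6: A_seq=1223 A_ack=7472 B_seq=7472 B_ack=1000

1223 7472 7472 1000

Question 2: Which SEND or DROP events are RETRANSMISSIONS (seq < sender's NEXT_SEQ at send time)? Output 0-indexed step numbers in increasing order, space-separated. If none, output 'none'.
Step 0: SEND seq=7000 -> fresh
Step 1: SEND seq=7158 -> fresh
Step 2: DROP seq=1000 -> fresh
Step 3: SEND seq=1135 -> fresh
Step 4: SEND seq=7291 -> fresh
Step 5: SEND seq=7311 -> fresh
Step 6: SEND seq=7375 -> fresh

Answer: none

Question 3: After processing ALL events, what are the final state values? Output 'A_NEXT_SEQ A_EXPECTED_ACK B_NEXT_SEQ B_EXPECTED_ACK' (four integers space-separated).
After event 0: A_seq=1000 A_ack=7158 B_seq=7158 B_ack=1000
After event 1: A_seq=1000 A_ack=7291 B_seq=7291 B_ack=1000
After event 2: A_seq=1135 A_ack=7291 B_seq=7291 B_ack=1000
After event 3: A_seq=1223 A_ack=7291 B_seq=7291 B_ack=1000
After event 4: A_seq=1223 A_ack=7311 B_seq=7311 B_ack=1000
After event 5: A_seq=1223 A_ack=7375 B_seq=7375 B_ack=1000
After event 6: A_seq=1223 A_ack=7472 B_seq=7472 B_ack=1000

Answer: 1223 7472 7472 1000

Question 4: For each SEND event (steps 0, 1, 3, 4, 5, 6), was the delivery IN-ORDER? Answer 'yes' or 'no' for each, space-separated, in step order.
Answer: yes yes no yes yes yes

Derivation:
Step 0: SEND seq=7000 -> in-order
Step 1: SEND seq=7158 -> in-order
Step 3: SEND seq=1135 -> out-of-order
Step 4: SEND seq=7291 -> in-order
Step 5: SEND seq=7311 -> in-order
Step 6: SEND seq=7375 -> in-order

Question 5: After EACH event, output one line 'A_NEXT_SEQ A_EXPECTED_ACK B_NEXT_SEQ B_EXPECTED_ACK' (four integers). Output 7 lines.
1000 7158 7158 1000
1000 7291 7291 1000
1135 7291 7291 1000
1223 7291 7291 1000
1223 7311 7311 1000
1223 7375 7375 1000
1223 7472 7472 1000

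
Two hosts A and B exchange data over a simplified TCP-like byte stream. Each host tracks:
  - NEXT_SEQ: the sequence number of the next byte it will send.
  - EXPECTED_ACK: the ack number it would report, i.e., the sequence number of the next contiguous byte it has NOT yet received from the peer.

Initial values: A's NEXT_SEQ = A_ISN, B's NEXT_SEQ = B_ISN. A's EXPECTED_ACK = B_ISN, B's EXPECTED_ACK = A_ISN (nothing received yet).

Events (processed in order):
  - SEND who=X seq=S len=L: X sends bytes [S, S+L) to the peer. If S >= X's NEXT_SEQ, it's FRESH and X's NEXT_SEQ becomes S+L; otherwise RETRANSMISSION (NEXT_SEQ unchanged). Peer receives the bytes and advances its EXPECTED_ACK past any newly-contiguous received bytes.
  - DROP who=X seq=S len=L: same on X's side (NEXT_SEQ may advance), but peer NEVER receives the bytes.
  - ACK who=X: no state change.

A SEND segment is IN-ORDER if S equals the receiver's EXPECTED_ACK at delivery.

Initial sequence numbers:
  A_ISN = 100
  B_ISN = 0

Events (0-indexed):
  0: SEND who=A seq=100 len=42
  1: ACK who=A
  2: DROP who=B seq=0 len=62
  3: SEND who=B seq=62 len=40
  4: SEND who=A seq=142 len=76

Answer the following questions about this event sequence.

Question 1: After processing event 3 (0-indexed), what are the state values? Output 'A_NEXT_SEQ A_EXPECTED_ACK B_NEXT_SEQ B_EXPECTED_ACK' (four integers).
After event 0: A_seq=142 A_ack=0 B_seq=0 B_ack=142
After event 1: A_seq=142 A_ack=0 B_seq=0 B_ack=142
After event 2: A_seq=142 A_ack=0 B_seq=62 B_ack=142
After event 3: A_seq=142 A_ack=0 B_seq=102 B_ack=142

142 0 102 142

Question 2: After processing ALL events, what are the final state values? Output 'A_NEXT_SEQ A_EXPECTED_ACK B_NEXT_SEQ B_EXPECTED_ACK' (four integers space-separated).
Answer: 218 0 102 218

Derivation:
After event 0: A_seq=142 A_ack=0 B_seq=0 B_ack=142
After event 1: A_seq=142 A_ack=0 B_seq=0 B_ack=142
After event 2: A_seq=142 A_ack=0 B_seq=62 B_ack=142
After event 3: A_seq=142 A_ack=0 B_seq=102 B_ack=142
After event 4: A_seq=218 A_ack=0 B_seq=102 B_ack=218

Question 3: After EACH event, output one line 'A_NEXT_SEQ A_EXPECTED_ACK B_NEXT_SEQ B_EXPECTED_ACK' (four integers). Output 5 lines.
142 0 0 142
142 0 0 142
142 0 62 142
142 0 102 142
218 0 102 218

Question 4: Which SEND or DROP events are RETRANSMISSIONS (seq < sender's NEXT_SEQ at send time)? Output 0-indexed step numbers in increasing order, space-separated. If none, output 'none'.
Step 0: SEND seq=100 -> fresh
Step 2: DROP seq=0 -> fresh
Step 3: SEND seq=62 -> fresh
Step 4: SEND seq=142 -> fresh

Answer: none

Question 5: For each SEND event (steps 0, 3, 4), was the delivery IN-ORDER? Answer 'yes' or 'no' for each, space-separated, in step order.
Answer: yes no yes

Derivation:
Step 0: SEND seq=100 -> in-order
Step 3: SEND seq=62 -> out-of-order
Step 4: SEND seq=142 -> in-order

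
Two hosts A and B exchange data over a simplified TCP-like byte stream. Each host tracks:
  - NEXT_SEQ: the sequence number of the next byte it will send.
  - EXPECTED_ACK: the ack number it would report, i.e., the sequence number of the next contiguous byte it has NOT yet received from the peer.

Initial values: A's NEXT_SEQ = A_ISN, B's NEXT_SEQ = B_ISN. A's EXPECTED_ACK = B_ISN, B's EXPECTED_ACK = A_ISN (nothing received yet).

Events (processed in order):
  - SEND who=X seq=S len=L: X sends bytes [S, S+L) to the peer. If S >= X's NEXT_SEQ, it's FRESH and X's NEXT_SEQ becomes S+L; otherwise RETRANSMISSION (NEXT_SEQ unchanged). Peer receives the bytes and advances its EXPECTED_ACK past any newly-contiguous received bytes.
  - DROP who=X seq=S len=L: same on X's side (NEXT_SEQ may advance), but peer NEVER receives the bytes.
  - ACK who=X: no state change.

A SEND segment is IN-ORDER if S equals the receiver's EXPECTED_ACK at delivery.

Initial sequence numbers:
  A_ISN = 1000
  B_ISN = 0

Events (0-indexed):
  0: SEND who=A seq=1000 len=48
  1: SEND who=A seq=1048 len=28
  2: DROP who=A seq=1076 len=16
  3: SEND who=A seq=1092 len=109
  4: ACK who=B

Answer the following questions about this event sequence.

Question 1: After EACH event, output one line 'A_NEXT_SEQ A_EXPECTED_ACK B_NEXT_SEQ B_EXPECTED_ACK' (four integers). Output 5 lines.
1048 0 0 1048
1076 0 0 1076
1092 0 0 1076
1201 0 0 1076
1201 0 0 1076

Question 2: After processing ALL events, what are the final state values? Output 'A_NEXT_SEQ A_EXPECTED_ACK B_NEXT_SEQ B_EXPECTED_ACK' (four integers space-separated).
Answer: 1201 0 0 1076

Derivation:
After event 0: A_seq=1048 A_ack=0 B_seq=0 B_ack=1048
After event 1: A_seq=1076 A_ack=0 B_seq=0 B_ack=1076
After event 2: A_seq=1092 A_ack=0 B_seq=0 B_ack=1076
After event 3: A_seq=1201 A_ack=0 B_seq=0 B_ack=1076
After event 4: A_seq=1201 A_ack=0 B_seq=0 B_ack=1076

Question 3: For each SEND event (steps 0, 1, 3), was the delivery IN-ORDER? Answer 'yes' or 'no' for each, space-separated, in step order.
Answer: yes yes no

Derivation:
Step 0: SEND seq=1000 -> in-order
Step 1: SEND seq=1048 -> in-order
Step 3: SEND seq=1092 -> out-of-order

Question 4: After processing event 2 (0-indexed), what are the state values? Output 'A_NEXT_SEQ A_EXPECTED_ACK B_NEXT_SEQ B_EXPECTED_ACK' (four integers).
After event 0: A_seq=1048 A_ack=0 B_seq=0 B_ack=1048
After event 1: A_seq=1076 A_ack=0 B_seq=0 B_ack=1076
After event 2: A_seq=1092 A_ack=0 B_seq=0 B_ack=1076

1092 0 0 1076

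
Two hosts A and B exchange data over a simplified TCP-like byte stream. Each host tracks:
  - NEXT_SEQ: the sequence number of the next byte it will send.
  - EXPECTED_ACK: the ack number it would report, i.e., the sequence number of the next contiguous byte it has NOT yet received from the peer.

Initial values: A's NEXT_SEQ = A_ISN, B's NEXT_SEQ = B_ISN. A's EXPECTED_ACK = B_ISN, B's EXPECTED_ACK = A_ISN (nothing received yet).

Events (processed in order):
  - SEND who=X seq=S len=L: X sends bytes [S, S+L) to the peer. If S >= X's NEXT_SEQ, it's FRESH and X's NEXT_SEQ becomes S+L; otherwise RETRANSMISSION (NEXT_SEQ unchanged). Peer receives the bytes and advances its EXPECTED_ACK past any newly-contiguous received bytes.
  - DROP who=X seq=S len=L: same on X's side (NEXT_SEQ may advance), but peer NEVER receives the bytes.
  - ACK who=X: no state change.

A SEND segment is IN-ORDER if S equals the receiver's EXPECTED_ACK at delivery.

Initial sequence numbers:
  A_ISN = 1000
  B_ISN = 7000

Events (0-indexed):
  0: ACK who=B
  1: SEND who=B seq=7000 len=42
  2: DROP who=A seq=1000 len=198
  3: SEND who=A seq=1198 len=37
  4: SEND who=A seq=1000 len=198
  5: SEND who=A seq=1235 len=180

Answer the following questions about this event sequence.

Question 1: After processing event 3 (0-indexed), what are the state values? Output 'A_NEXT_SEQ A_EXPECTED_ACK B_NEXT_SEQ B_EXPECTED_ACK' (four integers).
After event 0: A_seq=1000 A_ack=7000 B_seq=7000 B_ack=1000
After event 1: A_seq=1000 A_ack=7042 B_seq=7042 B_ack=1000
After event 2: A_seq=1198 A_ack=7042 B_seq=7042 B_ack=1000
After event 3: A_seq=1235 A_ack=7042 B_seq=7042 B_ack=1000

1235 7042 7042 1000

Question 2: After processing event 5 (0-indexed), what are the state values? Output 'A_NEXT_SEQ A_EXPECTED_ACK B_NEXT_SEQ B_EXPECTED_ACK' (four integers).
After event 0: A_seq=1000 A_ack=7000 B_seq=7000 B_ack=1000
After event 1: A_seq=1000 A_ack=7042 B_seq=7042 B_ack=1000
After event 2: A_seq=1198 A_ack=7042 B_seq=7042 B_ack=1000
After event 3: A_seq=1235 A_ack=7042 B_seq=7042 B_ack=1000
After event 4: A_seq=1235 A_ack=7042 B_seq=7042 B_ack=1235
After event 5: A_seq=1415 A_ack=7042 B_seq=7042 B_ack=1415

1415 7042 7042 1415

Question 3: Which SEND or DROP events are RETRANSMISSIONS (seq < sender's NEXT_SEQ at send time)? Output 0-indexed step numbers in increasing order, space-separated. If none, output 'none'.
Step 1: SEND seq=7000 -> fresh
Step 2: DROP seq=1000 -> fresh
Step 3: SEND seq=1198 -> fresh
Step 4: SEND seq=1000 -> retransmit
Step 5: SEND seq=1235 -> fresh

Answer: 4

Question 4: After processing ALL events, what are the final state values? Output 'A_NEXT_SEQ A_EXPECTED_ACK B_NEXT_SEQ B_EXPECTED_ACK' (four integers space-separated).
Answer: 1415 7042 7042 1415

Derivation:
After event 0: A_seq=1000 A_ack=7000 B_seq=7000 B_ack=1000
After event 1: A_seq=1000 A_ack=7042 B_seq=7042 B_ack=1000
After event 2: A_seq=1198 A_ack=7042 B_seq=7042 B_ack=1000
After event 3: A_seq=1235 A_ack=7042 B_seq=7042 B_ack=1000
After event 4: A_seq=1235 A_ack=7042 B_seq=7042 B_ack=1235
After event 5: A_seq=1415 A_ack=7042 B_seq=7042 B_ack=1415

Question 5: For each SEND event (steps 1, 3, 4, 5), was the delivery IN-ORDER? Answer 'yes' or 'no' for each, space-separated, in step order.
Step 1: SEND seq=7000 -> in-order
Step 3: SEND seq=1198 -> out-of-order
Step 4: SEND seq=1000 -> in-order
Step 5: SEND seq=1235 -> in-order

Answer: yes no yes yes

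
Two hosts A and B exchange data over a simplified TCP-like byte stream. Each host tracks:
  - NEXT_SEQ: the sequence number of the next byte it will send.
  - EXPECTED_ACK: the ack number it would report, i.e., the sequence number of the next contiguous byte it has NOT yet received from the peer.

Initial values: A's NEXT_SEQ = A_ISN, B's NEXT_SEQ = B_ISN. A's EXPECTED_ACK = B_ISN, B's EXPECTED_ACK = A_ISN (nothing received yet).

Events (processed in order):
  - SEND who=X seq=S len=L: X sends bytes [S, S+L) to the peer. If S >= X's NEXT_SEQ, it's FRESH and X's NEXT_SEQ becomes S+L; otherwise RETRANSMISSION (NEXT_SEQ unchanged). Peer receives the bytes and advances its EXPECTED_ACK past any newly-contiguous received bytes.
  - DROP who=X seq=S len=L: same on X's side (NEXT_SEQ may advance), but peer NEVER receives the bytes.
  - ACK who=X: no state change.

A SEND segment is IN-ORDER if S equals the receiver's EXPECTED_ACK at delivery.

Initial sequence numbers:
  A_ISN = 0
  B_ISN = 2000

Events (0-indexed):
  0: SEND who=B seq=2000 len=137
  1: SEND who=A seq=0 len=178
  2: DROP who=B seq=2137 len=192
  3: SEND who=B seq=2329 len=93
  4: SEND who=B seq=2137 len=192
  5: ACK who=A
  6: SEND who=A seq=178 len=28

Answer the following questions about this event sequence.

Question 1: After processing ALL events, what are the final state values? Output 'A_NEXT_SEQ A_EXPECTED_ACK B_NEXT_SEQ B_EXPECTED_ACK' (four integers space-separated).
Answer: 206 2422 2422 206

Derivation:
After event 0: A_seq=0 A_ack=2137 B_seq=2137 B_ack=0
After event 1: A_seq=178 A_ack=2137 B_seq=2137 B_ack=178
After event 2: A_seq=178 A_ack=2137 B_seq=2329 B_ack=178
After event 3: A_seq=178 A_ack=2137 B_seq=2422 B_ack=178
After event 4: A_seq=178 A_ack=2422 B_seq=2422 B_ack=178
After event 5: A_seq=178 A_ack=2422 B_seq=2422 B_ack=178
After event 6: A_seq=206 A_ack=2422 B_seq=2422 B_ack=206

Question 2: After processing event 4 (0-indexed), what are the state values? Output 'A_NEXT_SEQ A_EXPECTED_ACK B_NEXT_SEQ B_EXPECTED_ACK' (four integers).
After event 0: A_seq=0 A_ack=2137 B_seq=2137 B_ack=0
After event 1: A_seq=178 A_ack=2137 B_seq=2137 B_ack=178
After event 2: A_seq=178 A_ack=2137 B_seq=2329 B_ack=178
After event 3: A_seq=178 A_ack=2137 B_seq=2422 B_ack=178
After event 4: A_seq=178 A_ack=2422 B_seq=2422 B_ack=178

178 2422 2422 178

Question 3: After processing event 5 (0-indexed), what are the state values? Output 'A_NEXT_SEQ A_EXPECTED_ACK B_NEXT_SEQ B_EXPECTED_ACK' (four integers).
After event 0: A_seq=0 A_ack=2137 B_seq=2137 B_ack=0
After event 1: A_seq=178 A_ack=2137 B_seq=2137 B_ack=178
After event 2: A_seq=178 A_ack=2137 B_seq=2329 B_ack=178
After event 3: A_seq=178 A_ack=2137 B_seq=2422 B_ack=178
After event 4: A_seq=178 A_ack=2422 B_seq=2422 B_ack=178
After event 5: A_seq=178 A_ack=2422 B_seq=2422 B_ack=178

178 2422 2422 178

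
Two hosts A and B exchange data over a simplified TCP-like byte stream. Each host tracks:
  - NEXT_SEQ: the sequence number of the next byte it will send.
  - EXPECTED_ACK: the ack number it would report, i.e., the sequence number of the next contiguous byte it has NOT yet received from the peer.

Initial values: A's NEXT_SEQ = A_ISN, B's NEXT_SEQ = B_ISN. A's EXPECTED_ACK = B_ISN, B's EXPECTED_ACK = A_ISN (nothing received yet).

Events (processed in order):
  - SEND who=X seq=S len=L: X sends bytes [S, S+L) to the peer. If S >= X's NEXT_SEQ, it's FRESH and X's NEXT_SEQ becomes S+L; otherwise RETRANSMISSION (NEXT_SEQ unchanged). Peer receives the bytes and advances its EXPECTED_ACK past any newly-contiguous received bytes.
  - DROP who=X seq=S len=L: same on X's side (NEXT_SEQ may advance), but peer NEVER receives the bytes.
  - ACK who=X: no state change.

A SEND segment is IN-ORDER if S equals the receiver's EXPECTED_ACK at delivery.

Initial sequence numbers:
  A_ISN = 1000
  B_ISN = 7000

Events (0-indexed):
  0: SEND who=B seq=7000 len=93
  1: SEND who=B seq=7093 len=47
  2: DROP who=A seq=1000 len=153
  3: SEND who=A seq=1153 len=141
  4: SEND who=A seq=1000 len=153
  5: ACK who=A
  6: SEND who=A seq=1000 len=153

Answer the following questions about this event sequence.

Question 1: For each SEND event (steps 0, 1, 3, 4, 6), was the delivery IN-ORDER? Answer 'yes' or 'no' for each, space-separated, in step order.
Step 0: SEND seq=7000 -> in-order
Step 1: SEND seq=7093 -> in-order
Step 3: SEND seq=1153 -> out-of-order
Step 4: SEND seq=1000 -> in-order
Step 6: SEND seq=1000 -> out-of-order

Answer: yes yes no yes no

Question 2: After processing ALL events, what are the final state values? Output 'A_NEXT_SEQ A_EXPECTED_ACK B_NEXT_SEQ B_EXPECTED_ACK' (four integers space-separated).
After event 0: A_seq=1000 A_ack=7093 B_seq=7093 B_ack=1000
After event 1: A_seq=1000 A_ack=7140 B_seq=7140 B_ack=1000
After event 2: A_seq=1153 A_ack=7140 B_seq=7140 B_ack=1000
After event 3: A_seq=1294 A_ack=7140 B_seq=7140 B_ack=1000
After event 4: A_seq=1294 A_ack=7140 B_seq=7140 B_ack=1294
After event 5: A_seq=1294 A_ack=7140 B_seq=7140 B_ack=1294
After event 6: A_seq=1294 A_ack=7140 B_seq=7140 B_ack=1294

Answer: 1294 7140 7140 1294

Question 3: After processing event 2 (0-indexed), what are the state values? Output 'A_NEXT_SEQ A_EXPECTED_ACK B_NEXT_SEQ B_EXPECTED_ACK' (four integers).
After event 0: A_seq=1000 A_ack=7093 B_seq=7093 B_ack=1000
After event 1: A_seq=1000 A_ack=7140 B_seq=7140 B_ack=1000
After event 2: A_seq=1153 A_ack=7140 B_seq=7140 B_ack=1000

1153 7140 7140 1000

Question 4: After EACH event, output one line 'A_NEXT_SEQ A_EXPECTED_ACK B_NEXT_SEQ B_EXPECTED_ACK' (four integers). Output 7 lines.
1000 7093 7093 1000
1000 7140 7140 1000
1153 7140 7140 1000
1294 7140 7140 1000
1294 7140 7140 1294
1294 7140 7140 1294
1294 7140 7140 1294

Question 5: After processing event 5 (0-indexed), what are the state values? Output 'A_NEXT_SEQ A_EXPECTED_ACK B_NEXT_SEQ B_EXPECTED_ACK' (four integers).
After event 0: A_seq=1000 A_ack=7093 B_seq=7093 B_ack=1000
After event 1: A_seq=1000 A_ack=7140 B_seq=7140 B_ack=1000
After event 2: A_seq=1153 A_ack=7140 B_seq=7140 B_ack=1000
After event 3: A_seq=1294 A_ack=7140 B_seq=7140 B_ack=1000
After event 4: A_seq=1294 A_ack=7140 B_seq=7140 B_ack=1294
After event 5: A_seq=1294 A_ack=7140 B_seq=7140 B_ack=1294

1294 7140 7140 1294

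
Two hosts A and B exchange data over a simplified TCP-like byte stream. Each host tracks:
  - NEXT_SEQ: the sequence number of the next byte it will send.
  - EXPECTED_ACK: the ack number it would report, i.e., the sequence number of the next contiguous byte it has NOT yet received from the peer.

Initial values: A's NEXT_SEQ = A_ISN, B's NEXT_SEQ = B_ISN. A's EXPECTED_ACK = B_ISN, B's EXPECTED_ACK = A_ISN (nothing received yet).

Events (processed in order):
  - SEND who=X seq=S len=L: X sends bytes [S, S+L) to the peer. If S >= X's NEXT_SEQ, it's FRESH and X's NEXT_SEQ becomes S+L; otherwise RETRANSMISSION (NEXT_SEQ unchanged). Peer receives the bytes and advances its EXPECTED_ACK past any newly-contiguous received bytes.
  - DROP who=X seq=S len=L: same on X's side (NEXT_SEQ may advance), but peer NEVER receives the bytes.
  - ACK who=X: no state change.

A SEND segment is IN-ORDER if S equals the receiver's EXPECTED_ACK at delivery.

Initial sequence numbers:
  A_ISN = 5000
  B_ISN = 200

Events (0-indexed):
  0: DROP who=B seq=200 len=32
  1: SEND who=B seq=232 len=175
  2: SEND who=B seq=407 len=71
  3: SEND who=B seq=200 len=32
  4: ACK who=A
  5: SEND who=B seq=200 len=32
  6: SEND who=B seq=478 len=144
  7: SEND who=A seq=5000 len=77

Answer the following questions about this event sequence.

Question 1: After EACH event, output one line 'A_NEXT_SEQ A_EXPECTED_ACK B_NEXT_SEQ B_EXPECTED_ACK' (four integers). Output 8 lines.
5000 200 232 5000
5000 200 407 5000
5000 200 478 5000
5000 478 478 5000
5000 478 478 5000
5000 478 478 5000
5000 622 622 5000
5077 622 622 5077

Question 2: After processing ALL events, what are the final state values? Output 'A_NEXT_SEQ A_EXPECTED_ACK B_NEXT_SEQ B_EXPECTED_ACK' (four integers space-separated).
Answer: 5077 622 622 5077

Derivation:
After event 0: A_seq=5000 A_ack=200 B_seq=232 B_ack=5000
After event 1: A_seq=5000 A_ack=200 B_seq=407 B_ack=5000
After event 2: A_seq=5000 A_ack=200 B_seq=478 B_ack=5000
After event 3: A_seq=5000 A_ack=478 B_seq=478 B_ack=5000
After event 4: A_seq=5000 A_ack=478 B_seq=478 B_ack=5000
After event 5: A_seq=5000 A_ack=478 B_seq=478 B_ack=5000
After event 6: A_seq=5000 A_ack=622 B_seq=622 B_ack=5000
After event 7: A_seq=5077 A_ack=622 B_seq=622 B_ack=5077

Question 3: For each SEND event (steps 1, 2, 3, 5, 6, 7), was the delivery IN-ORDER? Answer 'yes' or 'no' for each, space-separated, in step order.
Step 1: SEND seq=232 -> out-of-order
Step 2: SEND seq=407 -> out-of-order
Step 3: SEND seq=200 -> in-order
Step 5: SEND seq=200 -> out-of-order
Step 6: SEND seq=478 -> in-order
Step 7: SEND seq=5000 -> in-order

Answer: no no yes no yes yes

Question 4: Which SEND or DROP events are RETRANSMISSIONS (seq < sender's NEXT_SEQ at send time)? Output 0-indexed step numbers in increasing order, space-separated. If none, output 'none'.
Step 0: DROP seq=200 -> fresh
Step 1: SEND seq=232 -> fresh
Step 2: SEND seq=407 -> fresh
Step 3: SEND seq=200 -> retransmit
Step 5: SEND seq=200 -> retransmit
Step 6: SEND seq=478 -> fresh
Step 7: SEND seq=5000 -> fresh

Answer: 3 5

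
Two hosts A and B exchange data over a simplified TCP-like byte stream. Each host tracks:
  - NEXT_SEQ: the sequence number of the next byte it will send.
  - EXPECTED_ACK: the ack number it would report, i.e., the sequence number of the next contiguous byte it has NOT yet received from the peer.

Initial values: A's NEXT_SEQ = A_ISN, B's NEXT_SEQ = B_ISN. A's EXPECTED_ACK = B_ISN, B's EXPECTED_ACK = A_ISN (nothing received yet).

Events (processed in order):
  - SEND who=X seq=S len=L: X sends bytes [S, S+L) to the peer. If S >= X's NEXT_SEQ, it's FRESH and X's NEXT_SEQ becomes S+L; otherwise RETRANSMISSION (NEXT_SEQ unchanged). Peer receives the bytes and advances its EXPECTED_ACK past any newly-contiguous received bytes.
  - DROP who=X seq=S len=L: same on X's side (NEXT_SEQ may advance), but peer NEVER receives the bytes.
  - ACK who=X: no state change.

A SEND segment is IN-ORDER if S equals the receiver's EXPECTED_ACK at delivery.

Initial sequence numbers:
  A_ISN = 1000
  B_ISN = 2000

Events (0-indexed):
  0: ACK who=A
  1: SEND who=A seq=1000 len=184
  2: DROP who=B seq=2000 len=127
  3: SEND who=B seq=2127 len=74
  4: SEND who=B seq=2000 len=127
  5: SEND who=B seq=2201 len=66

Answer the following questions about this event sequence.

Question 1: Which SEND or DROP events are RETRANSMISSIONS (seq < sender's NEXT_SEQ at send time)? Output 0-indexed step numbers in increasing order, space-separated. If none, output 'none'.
Step 1: SEND seq=1000 -> fresh
Step 2: DROP seq=2000 -> fresh
Step 3: SEND seq=2127 -> fresh
Step 4: SEND seq=2000 -> retransmit
Step 5: SEND seq=2201 -> fresh

Answer: 4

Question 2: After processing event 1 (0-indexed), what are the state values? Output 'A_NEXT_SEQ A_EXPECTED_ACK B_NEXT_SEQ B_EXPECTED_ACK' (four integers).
After event 0: A_seq=1000 A_ack=2000 B_seq=2000 B_ack=1000
After event 1: A_seq=1184 A_ack=2000 B_seq=2000 B_ack=1184

1184 2000 2000 1184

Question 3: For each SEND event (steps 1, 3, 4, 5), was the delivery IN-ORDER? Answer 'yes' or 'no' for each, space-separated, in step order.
Answer: yes no yes yes

Derivation:
Step 1: SEND seq=1000 -> in-order
Step 3: SEND seq=2127 -> out-of-order
Step 4: SEND seq=2000 -> in-order
Step 5: SEND seq=2201 -> in-order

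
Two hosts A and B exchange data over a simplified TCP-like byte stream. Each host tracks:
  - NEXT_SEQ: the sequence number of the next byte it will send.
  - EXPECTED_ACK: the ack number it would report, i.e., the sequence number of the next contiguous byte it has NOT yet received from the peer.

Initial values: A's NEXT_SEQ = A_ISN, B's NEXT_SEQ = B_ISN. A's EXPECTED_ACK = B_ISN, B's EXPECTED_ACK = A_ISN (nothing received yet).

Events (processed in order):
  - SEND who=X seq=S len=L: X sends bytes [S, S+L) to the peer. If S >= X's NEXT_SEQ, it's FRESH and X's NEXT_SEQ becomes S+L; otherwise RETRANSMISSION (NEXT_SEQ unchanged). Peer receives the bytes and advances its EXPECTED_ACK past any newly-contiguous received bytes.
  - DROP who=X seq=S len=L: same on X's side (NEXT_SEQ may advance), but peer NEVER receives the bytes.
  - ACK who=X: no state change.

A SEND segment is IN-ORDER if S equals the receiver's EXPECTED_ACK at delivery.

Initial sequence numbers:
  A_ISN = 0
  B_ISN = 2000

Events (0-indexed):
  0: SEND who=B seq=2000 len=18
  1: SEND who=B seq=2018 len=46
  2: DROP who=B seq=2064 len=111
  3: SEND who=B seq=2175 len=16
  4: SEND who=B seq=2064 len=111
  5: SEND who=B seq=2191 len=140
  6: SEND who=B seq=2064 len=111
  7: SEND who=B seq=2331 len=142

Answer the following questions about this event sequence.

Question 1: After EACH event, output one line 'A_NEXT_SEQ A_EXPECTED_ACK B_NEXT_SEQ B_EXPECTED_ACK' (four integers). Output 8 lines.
0 2018 2018 0
0 2064 2064 0
0 2064 2175 0
0 2064 2191 0
0 2191 2191 0
0 2331 2331 0
0 2331 2331 0
0 2473 2473 0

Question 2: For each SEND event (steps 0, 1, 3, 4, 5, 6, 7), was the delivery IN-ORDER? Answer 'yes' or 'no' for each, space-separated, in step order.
Answer: yes yes no yes yes no yes

Derivation:
Step 0: SEND seq=2000 -> in-order
Step 1: SEND seq=2018 -> in-order
Step 3: SEND seq=2175 -> out-of-order
Step 4: SEND seq=2064 -> in-order
Step 5: SEND seq=2191 -> in-order
Step 6: SEND seq=2064 -> out-of-order
Step 7: SEND seq=2331 -> in-order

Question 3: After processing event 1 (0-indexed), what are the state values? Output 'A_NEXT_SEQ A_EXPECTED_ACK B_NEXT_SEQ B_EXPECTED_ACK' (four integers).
After event 0: A_seq=0 A_ack=2018 B_seq=2018 B_ack=0
After event 1: A_seq=0 A_ack=2064 B_seq=2064 B_ack=0

0 2064 2064 0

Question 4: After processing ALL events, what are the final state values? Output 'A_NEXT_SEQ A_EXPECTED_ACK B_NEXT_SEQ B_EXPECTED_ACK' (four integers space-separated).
After event 0: A_seq=0 A_ack=2018 B_seq=2018 B_ack=0
After event 1: A_seq=0 A_ack=2064 B_seq=2064 B_ack=0
After event 2: A_seq=0 A_ack=2064 B_seq=2175 B_ack=0
After event 3: A_seq=0 A_ack=2064 B_seq=2191 B_ack=0
After event 4: A_seq=0 A_ack=2191 B_seq=2191 B_ack=0
After event 5: A_seq=0 A_ack=2331 B_seq=2331 B_ack=0
After event 6: A_seq=0 A_ack=2331 B_seq=2331 B_ack=0
After event 7: A_seq=0 A_ack=2473 B_seq=2473 B_ack=0

Answer: 0 2473 2473 0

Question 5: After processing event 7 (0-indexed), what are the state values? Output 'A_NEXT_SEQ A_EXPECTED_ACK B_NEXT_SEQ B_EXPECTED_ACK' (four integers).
After event 0: A_seq=0 A_ack=2018 B_seq=2018 B_ack=0
After event 1: A_seq=0 A_ack=2064 B_seq=2064 B_ack=0
After event 2: A_seq=0 A_ack=2064 B_seq=2175 B_ack=0
After event 3: A_seq=0 A_ack=2064 B_seq=2191 B_ack=0
After event 4: A_seq=0 A_ack=2191 B_seq=2191 B_ack=0
After event 5: A_seq=0 A_ack=2331 B_seq=2331 B_ack=0
After event 6: A_seq=0 A_ack=2331 B_seq=2331 B_ack=0
After event 7: A_seq=0 A_ack=2473 B_seq=2473 B_ack=0

0 2473 2473 0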